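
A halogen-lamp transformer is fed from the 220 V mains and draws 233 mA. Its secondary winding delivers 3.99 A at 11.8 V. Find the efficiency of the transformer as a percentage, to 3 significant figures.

η ≈ 91.8%

P_in = 220 × 0.233 = 51.2600 W.
P_out = 11.8 × 3.99 = 47.0820 W.
η = P_out/P_in = 47.0820/51.2600 = 0.918.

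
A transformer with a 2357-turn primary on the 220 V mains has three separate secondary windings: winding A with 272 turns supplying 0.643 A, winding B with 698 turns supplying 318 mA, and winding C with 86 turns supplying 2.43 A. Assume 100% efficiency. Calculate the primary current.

V_A = 220 × 272/2357 = 25.388 V; V_B = 220 × 698/2357 = 65.151 V; V_C = 220 × 86/2357 = 8.0272 V.
P_out = V_A I_A + V_B I_B + V_C I_C = 25.388×0.643 + 65.151×0.318 + 8.0272×2.43 = 16.325 + 20.718 + 19.506 = 56.548 W.
Ideal ⇒ P_in = P_out, so I_p = P_out/V_p = 56.548/220 = 0.257 A.

I_p ≈ 0.257 A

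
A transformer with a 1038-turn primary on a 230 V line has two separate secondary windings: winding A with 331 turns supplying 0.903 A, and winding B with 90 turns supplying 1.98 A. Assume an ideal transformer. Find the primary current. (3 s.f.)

V_A = 230 × 331/1038 = 73.343 V; V_B = 230 × 90/1038 = 19.942 V.
P_out = V_A I_A + V_B I_B = 73.343×0.903 + 19.942×1.98 = 66.229 + 39.486 = 105.71 W.
Ideal ⇒ P_in = P_out, so I_p = P_out/V_p = 105.71/230 = 0.460 A.

I_p ≈ 0.460 A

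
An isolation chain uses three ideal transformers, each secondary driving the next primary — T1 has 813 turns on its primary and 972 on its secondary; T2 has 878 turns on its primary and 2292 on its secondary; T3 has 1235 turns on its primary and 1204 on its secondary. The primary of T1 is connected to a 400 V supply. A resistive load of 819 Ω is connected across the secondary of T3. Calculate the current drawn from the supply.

I_supply ≈ 4.52 A

After T1: V = 400.00 × 972/813 = 478.23 V.
After T2: V = 478.23 × 2292/878 = 1248.4 V.
After T3: V = 1248.4 × 1204/1235 = 1217.1 V.
I_load = 1217.1/819 = 1.4860 A, so P_out = 1217.1 × 1.4860 = 1808.6 W.
All ideal ⇒ P_in = P_out, so I_supply = 1808.6/400 = 4.52 A.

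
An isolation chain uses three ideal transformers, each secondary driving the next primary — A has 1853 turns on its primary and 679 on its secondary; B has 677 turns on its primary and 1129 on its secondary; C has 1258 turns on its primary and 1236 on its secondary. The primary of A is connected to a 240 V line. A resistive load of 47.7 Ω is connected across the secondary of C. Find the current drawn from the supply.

After A: V = 240.00 × 679/1853 = 87.944 V.
After B: V = 87.944 × 1129/677 = 146.66 V.
After C: V = 146.66 × 1236/1258 = 144.09 V.
I_load = 144.09/47.7 = 3.0209 A, so P_out = 144.09 × 3.0209 = 435.29 W.
All ideal ⇒ P_in = P_out, so I_supply = 435.29/240 = 1.81 A.

I_supply ≈ 1.81 A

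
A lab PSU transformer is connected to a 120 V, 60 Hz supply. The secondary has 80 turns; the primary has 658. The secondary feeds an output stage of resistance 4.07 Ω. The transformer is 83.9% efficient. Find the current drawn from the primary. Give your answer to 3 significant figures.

I_p ≈ 0.519 A

V_s = 120 × 80/658 = 14.590 V.
I_s = V_s/R = 14.590/4.07 = 3.5847 A.
P_out = V_s I_s = 14.590 × 3.5847 = 52.299 W.
P_in = P_out/η = 52.299/0.839 = 62.335 W.
I_p = P_in/V_p = 62.335/120 = 0.519 A.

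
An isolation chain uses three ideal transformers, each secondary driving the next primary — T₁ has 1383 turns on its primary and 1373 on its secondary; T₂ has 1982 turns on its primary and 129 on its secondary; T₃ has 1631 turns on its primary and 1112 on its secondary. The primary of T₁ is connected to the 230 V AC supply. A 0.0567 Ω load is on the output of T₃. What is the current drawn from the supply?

I_supply ≈ 7.87 A

Secondary of T₁: V = 230.00 × 1373/1383 = 228.34 V.
Secondary of T₂: V = 228.34 × 129/1982 = 14.861 V.
Secondary of T₃: V = 14.861 × 1112/1631 = 10.132 V.
I_load = 10.132/0.0567 = 178.70 A, so P_out = 10.132 × 178.70 = 1810.7 W.
All ideal ⇒ P_in = P_out, so I_supply = 1810.7/230 = 7.87 A.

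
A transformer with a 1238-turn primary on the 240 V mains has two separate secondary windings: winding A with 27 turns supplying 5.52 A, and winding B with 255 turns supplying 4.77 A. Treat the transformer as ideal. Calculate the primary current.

I_p ≈ 1.10 A

V_A = 240 × 27/1238 = 5.2342 V; V_B = 240 × 255/1238 = 49.435 V.
P_out = V_A I_A + V_B I_B = 5.2342×5.52 + 49.435×4.77 = 28.893 + 235.80 = 264.70 W.
Ideal ⇒ P_in = P_out, so I_p = P_out/V_p = 264.70/240 = 1.10 A.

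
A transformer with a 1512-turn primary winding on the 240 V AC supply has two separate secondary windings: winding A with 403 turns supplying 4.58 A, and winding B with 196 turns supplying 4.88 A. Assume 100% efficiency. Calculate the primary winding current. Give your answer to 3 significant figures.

I_p ≈ 1.85 A

V_A = 240 × 403/1512 = 63.968 V; V_B = 240 × 196/1512 = 31.111 V.
P_out = V_A I_A + V_B I_B = 63.968×4.58 + 31.111×4.88 = 292.97 + 151.82 = 444.80 W.
Ideal ⇒ P_in = P_out, so I_p = P_out/V_p = 444.80/240 = 1.85 A.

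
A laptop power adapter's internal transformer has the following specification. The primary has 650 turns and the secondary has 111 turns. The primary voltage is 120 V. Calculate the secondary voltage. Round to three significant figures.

V_s/V_p = N_s/N_p, so V_s = 120 × 111/650 = 20.5 V.

V_s ≈ 20.5 V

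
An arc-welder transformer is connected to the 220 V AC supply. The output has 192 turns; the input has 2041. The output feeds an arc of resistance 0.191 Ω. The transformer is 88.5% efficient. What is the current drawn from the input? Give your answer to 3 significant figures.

V_out = 220 × 192/2041 = 20.696 V.
I_out = V_out/R = 20.696/0.191 = 108.35 A.
P_out = V_out I_out = 20.696 × 108.35 = 2242.5 W.
P_in = P_out/η = 2242.5/0.885 = 2533.9 W.
I_in = P_in/V_in = 2533.9/220 = 11.5 A.

I_in ≈ 11.5 A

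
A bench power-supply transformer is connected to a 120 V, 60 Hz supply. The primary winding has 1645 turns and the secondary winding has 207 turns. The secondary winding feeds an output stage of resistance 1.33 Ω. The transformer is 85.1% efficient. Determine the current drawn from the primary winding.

I_p ≈ 1.68 A

V_s = 120 × 207/1645 = 15.100 V.
I_s = V_s/R = 15.100/1.33 = 11.354 A.
P_out = V_s I_s = 15.100 × 11.354 = 171.44 W.
P_in = P_out/η = 171.44/0.851 = 201.46 W.
I_p = P_in/V_p = 201.46/120 = 1.68 A.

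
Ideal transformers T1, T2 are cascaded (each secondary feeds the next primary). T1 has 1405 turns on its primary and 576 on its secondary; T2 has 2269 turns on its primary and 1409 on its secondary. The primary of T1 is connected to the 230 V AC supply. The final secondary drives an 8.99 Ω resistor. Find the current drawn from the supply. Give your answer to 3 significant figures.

I_supply ≈ 1.66 A

Secondary of T1: V = 230.00 × 576/1405 = 94.292 V.
Secondary of T2: V = 94.292 × 1409/2269 = 58.553 V.
I_load = 58.553/8.99 = 6.5131 A, so P_out = 58.553 × 6.5131 = 381.37 W.
All ideal ⇒ P_in = P_out, so I_supply = 381.37/230 = 1.66 A.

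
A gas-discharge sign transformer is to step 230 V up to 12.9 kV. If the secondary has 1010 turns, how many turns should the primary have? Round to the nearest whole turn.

N_p = 18 turns

N_p/N_s = V_p/V_s, so N_p = 1010 × 230/12900 = 18.0 ≈ 18 turns.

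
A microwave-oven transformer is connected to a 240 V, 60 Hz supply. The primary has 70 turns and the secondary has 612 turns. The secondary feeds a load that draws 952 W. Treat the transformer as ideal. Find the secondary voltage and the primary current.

V_s = V_p × N_s/N_p = 240 × 612/70 = 2098.3 V.
I_s = P/V_s = 952/2098.3 = 0.45370 A.
I_p = I_s × N_s/N_p = 0.45370 × 612/70 = 3.97 A.

V_s ≈ 2100 V, I_p ≈ 3.97 A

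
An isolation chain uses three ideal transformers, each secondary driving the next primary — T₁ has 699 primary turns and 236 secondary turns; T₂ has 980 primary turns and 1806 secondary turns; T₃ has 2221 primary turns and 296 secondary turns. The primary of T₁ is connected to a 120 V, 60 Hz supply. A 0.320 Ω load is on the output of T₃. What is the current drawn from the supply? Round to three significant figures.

After T₁: V = 120.00 × 236/699 = 40.515 V.
After T₂: V = 40.515 × 1806/980 = 74.663 V.
After T₃: V = 74.663 × 296/2221 = 9.9506 V.
I_load = 9.9506/0.320 = 31.096 A, so P_out = 9.9506 × 31.096 = 309.42 W.
All ideal ⇒ P_in = P_out, so I_supply = 309.42/120 = 2.58 A.

I_supply ≈ 2.58 A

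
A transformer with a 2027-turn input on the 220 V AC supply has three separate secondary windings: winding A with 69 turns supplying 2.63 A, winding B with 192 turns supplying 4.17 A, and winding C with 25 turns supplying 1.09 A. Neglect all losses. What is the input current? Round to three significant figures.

I_in ≈ 0.498 A

V_A = 220 × 69/2027 = 7.4889 V; V_B = 220 × 192/2027 = 20.839 V; V_C = 220 × 25/2027 = 2.7134 V.
P_out = V_A I_A + V_B I_B + V_C I_C = 7.4889×2.63 + 20.839×4.17 + 2.7134×1.09 = 19.696 + 86.897 + 2.9576 = 109.55 W.
Ideal ⇒ P_in = P_out, so I_in = P_out/V_in = 109.55/220 = 0.498 A.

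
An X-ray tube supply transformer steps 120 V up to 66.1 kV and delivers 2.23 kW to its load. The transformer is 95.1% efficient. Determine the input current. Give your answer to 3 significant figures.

I_in ≈ 19.5 A

P_in = P_out/η = 2230/0.951 = 2344.9 W.
I_in = P_in/V_in = 2344.9/120 = 19.5 A.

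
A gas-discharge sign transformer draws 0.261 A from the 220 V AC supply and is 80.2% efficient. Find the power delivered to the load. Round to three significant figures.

P_out ≈ 46.1 W

P_in = V_p I_p = 220 × 0.261 = 57.420 W.
P_out = η P_in = 0.802 × 57.420 = 46.1 W.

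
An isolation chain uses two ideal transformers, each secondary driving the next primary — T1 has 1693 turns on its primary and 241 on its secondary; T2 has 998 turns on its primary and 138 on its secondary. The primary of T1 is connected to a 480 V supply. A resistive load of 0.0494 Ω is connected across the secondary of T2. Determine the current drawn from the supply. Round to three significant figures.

Secondary of T1: V = 480.00 × 241/1693 = 68.328 V.
Secondary of T2: V = 68.328 × 138/998 = 9.4482 V.
I_load = 9.4482/0.0494 = 191.26 A, so P_out = 9.4482 × 191.26 = 1807.1 W.
All ideal ⇒ P_in = P_out, so I_supply = 1807.1/480 = 3.76 A.

I_supply ≈ 3.76 A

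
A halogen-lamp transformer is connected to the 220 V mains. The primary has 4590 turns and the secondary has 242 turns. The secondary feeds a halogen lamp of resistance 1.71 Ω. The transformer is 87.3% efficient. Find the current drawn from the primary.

V_s = 220 × 242/4590 = 11.599 V.
I_s = V_s/R = 11.599/1.71 = 6.7831 A.
P_out = V_s I_s = 11.599 × 6.7831 = 78.678 W.
P_in = P_out/η = 78.678/0.873 = 90.124 W.
I_p = P_in/V_p = 90.124/220 = 0.410 A.

I_p ≈ 0.410 A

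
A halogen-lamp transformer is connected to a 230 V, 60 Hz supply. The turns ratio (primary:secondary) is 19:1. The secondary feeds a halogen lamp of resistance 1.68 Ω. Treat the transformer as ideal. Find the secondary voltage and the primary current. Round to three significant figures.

V_s = V_p × N_s/N_p = 230 × 1/19 = 12.105 V.
I_s = V_s/R = 12.105/1.68 = 7.2055 A.
I_p = I_s × N_s/N_p = 7.2055 × 1/19 = 0.379 A.

V_s ≈ 12.1 V, I_p ≈ 0.379 A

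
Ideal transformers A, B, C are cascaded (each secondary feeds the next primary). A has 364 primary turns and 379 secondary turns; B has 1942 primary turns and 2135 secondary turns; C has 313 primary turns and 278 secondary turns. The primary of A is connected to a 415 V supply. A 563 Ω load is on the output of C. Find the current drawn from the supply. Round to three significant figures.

After A: V = 415.00 × 379/364 = 432.10 V.
After B: V = 432.10 × 2135/1942 = 475.04 V.
After C: V = 475.04 × 278/313 = 421.92 V.
I_load = 421.92/563 = 0.74942 A, so P_out = 421.92 × 0.74942 = 316.20 W.
All ideal ⇒ P_in = P_out, so I_supply = 316.20/415 = 0.762 A.

I_supply ≈ 0.762 A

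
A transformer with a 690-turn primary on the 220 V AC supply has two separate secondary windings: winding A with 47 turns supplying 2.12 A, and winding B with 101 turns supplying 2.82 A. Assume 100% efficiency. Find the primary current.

I_p ≈ 0.557 A

V_A = 220 × 47/690 = 14.986 V; V_B = 220 × 101/690 = 32.203 V.
P_out = V_A I_A + V_B I_B = 14.986×2.12 + 32.203×2.82 = 31.769 + 90.812 = 122.58 W.
Ideal ⇒ P_in = P_out, so I_p = P_out/V_p = 122.58/220 = 0.557 A.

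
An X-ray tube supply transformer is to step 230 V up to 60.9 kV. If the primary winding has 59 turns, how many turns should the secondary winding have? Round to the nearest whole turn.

N_s = 15622 turns

N_s/N_p = V_s/V_p, so N_s = 59 × 60900/230 = 15622.2 ≈ 15622 turns.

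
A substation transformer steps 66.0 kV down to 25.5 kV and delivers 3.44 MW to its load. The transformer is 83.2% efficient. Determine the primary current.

I_p ≈ 62.6 A

P_in = P_out/η = 3.44×10^6/0.832 = 4.1346×10^6 W.
I_p = P_in/V_p = 4.1346×10^6/66000 = 62.6 A.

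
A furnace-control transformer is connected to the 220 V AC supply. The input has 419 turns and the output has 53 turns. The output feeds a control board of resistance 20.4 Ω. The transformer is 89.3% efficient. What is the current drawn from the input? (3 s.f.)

I_in ≈ 0.193 A

V_out = 220 × 53/419 = 27.828 V.
I_out = V_out/R = 27.828/20.4 = 1.3641 A.
P_out = V_out I_out = 27.828 × 1.3641 = 37.961 W.
P_in = P_out/η = 37.961/0.893 = 42.510 W.
I_in = P_in/V_in = 42.510/220 = 0.193 A.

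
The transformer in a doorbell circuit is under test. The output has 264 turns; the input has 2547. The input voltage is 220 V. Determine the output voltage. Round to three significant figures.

V_out ≈ 22.8 V

V_out/V_in = N_out/N_in, so V_out = 220 × 264/2547 = 22.8 V.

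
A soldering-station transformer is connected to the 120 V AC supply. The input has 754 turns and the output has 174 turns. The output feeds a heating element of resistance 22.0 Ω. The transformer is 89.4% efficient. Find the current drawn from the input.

I_in ≈ 0.325 A

V_out = 120 × 174/754 = 27.692 V.
I_out = V_out/R = 27.692/22.0 = 1.2587 A.
P_out = V_out I_out = 27.692 × 1.2587 = 34.857 W.
P_in = P_out/η = 34.857/0.894 = 38.990 W.
I_in = P_in/V_in = 38.990/120 = 0.325 A.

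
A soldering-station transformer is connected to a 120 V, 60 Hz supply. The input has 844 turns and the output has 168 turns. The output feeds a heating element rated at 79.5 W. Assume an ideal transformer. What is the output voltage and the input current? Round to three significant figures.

V_out = V_in × N_out/N_in = 120 × 168/844 = 23.886 V.
I_out = P/V_out = 79.5/23.886 = 3.3283 A.
I_in = I_out × N_out/N_in = 3.3283 × 168/844 = 0.662 A.

V_out ≈ 23.9 V, I_in ≈ 0.662 A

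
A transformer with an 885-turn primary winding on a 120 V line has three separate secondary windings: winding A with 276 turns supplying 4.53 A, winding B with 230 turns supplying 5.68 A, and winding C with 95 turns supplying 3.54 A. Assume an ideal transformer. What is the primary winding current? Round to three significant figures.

V_A = 120 × 276/885 = 37.424 V; V_B = 120 × 230/885 = 31.186 V; V_C = 120 × 95/885 = 12.881 V.
P_out = V_A I_A + V_B I_B + V_C I_C = 37.424×4.53 + 31.186×5.68 + 12.881×3.54 = 169.53 + 177.14 + 45.600 = 392.27 W.
Ideal ⇒ P_in = P_out, so I_p = P_out/V_p = 392.27/120 = 3.27 A.

I_p ≈ 3.27 A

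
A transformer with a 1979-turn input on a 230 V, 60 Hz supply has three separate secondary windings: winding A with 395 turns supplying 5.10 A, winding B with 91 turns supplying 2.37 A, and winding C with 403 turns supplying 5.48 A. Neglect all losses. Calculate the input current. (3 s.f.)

I_in ≈ 2.24 A

V_A = 230 × 395/1979 = 45.907 V; V_B = 230 × 91/1979 = 10.576 V; V_C = 230 × 403/1979 = 46.837 V.
P_out = V_A I_A + V_B I_B + V_C I_C = 45.907×5.10 + 10.576×2.37 + 46.837×5.48 = 234.13 + 25.065 + 256.67 = 515.86 W.
Ideal ⇒ P_in = P_out, so I_in = P_out/V_in = 515.86/230 = 2.24 A.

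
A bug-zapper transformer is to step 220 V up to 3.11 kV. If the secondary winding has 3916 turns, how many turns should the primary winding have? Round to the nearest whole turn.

N_p = 277 turns

N_p/N_s = V_p/V_s, so N_p = 3916 × 220/3110 = 277.0 ≈ 277 turns.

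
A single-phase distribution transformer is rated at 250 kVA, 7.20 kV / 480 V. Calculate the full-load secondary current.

I_s ≈ 521 A

I_s = S/V_s = 250000/480 = 521 A.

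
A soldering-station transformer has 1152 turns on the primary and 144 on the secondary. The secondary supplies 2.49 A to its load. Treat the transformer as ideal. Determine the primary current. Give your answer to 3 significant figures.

For an ideal transformer I_p/I_s = N_s/N_p, so I_p = 2.49 × 144/1152 = 0.311 A.

I_p ≈ 0.311 A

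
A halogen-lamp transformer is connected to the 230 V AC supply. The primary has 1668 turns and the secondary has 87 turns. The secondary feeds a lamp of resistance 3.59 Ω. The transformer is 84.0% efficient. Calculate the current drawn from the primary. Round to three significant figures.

I_p ≈ 0.207 A

V_s = 230 × 87/1668 = 11.996 V.
I_s = V_s/R = 11.996/3.59 = 3.3416 A.
P_out = V_s I_s = 11.996 × 3.3416 = 40.087 W.
P_in = P_out/η = 40.087/0.840 = 47.723 W.
I_p = P_in/V_p = 47.723/230 = 0.207 A.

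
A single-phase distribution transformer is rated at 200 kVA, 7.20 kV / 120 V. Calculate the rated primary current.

I_p = S/V_p = 200000/7200 = 27.8 A.

I_p ≈ 27.8 A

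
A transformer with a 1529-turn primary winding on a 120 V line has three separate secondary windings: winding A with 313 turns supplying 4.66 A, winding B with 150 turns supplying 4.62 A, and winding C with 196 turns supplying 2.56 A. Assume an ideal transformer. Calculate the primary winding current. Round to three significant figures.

V_A = 120 × 313/1529 = 24.565 V; V_B = 120 × 150/1529 = 11.772 V; V_C = 120 × 196/1529 = 15.383 V.
P_out = V_A I_A + V_B I_B + V_C I_C = 24.565×4.66 + 11.772×4.62 + 15.383×2.56 = 114.47 + 54.388 + 39.379 = 208.24 W.
Ideal ⇒ P_in = P_out, so I_p = P_out/V_p = 208.24/120 = 1.74 A.

I_p ≈ 1.74 A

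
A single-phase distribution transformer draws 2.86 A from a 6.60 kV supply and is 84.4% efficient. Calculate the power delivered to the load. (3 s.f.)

P_in = V_p I_p = 6600 × 2.86 = 18876 W.
P_out = η P_in = 0.844 × 18876 = 15900 W.

P_out ≈ 15900 W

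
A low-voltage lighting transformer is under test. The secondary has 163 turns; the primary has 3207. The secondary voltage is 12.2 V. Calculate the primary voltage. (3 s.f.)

V_p/V_s = N_p/N_s, so V_p = 12.2 × 3207/163 = 240 V.

V_p ≈ 240 V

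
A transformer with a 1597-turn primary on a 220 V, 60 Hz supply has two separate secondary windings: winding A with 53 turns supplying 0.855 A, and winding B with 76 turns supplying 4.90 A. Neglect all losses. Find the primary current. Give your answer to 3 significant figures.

I_p ≈ 0.262 A

V_A = 220 × 53/1597 = 7.3012 V; V_B = 220 × 76/1597 = 10.470 V.
P_out = V_A I_A + V_B I_B = 7.3012×0.855 + 10.470×4.90 = 6.2425 + 51.301 = 57.544 W.
Ideal ⇒ P_in = P_out, so I_p = P_out/V_p = 57.544/220 = 0.262 A.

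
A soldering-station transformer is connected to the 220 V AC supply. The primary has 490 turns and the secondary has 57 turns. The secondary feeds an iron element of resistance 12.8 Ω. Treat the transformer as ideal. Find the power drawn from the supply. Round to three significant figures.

V_s = V_p × N_s/N_p = 220 × 57/490 = 25.592 V.
I_s = V_s/R = 25.592/12.8 = 1.9994 A.
I_p = I_s × N_s/N_p = 1.9994 × 57/490 = 0.23258 A.
P = V_p I_p = 220 × 0.23258 = 51.2 W.

P ≈ 51.2 W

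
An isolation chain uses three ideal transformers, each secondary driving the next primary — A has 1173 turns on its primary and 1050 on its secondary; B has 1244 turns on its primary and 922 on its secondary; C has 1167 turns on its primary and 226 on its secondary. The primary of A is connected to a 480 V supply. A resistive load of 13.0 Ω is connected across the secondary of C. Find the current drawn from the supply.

Secondary of A: V = 480.00 × 1050/1173 = 429.67 V.
Secondary of B: V = 429.67 × 922/1244 = 318.45 V.
Secondary of C: V = 318.45 × 226/1167 = 61.671 V.
I_load = 61.671/13.0 = 4.7439 A, so P_out = 61.671 × 4.7439 = 292.56 W.
All ideal ⇒ P_in = P_out, so I_supply = 292.56/480 = 0.610 A.

I_supply ≈ 0.610 A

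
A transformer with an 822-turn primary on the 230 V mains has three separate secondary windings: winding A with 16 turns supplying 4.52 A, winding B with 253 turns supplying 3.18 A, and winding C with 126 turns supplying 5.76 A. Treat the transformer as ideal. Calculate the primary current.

I_p ≈ 1.95 A

V_A = 230 × 16/822 = 4.4769 V; V_B = 230 × 253/822 = 70.791 V; V_C = 230 × 126/822 = 35.255 V.
P_out = V_A I_A + V_B I_B + V_C I_C = 4.4769×4.52 + 70.791×3.18 + 35.255×5.76 = 20.236 + 225.11 + 203.07 = 448.42 W.
Ideal ⇒ P_in = P_out, so I_p = P_out/V_p = 448.42/230 = 1.95 A.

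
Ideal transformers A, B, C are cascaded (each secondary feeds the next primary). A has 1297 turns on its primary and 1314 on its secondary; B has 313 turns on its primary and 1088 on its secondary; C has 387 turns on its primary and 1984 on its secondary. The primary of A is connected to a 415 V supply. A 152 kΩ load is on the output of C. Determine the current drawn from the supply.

After A: V = 415.00 × 1314/1297 = 420.44 V.
After B: V = 420.44 × 1088/313 = 1461.5 V.
After C: V = 1461.5 × 1984/387 = 7492.4 V.
I_load = 7492.4/152000 = 0.049292 A, so P_out = 7492.4 × 0.049292 = 369.31 W.
All ideal ⇒ P_in = P_out, so I_supply = 369.31/415 = 0.890 A.

I_supply ≈ 0.890 A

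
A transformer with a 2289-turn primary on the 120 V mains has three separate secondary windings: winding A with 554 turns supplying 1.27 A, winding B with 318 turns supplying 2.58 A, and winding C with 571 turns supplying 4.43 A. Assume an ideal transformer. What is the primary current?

V_A = 120 × 554/2289 = 29.043 V; V_B = 120 × 318/2289 = 16.671 V; V_C = 120 × 571/2289 = 29.934 V.
P_out = V_A I_A + V_B I_B + V_C I_C = 29.043×1.27 + 16.671×2.58 + 29.934×4.43 = 36.885 + 43.011 + 132.61 = 212.51 W.
Ideal ⇒ P_in = P_out, so I_p = P_out/V_p = 212.51/120 = 1.77 A.

I_p ≈ 1.77 A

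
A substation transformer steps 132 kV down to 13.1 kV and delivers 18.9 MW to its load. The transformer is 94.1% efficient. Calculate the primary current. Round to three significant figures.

P_in = P_out/η = 1.89×10^7/0.941 = 2.0085×10^7 W.
I_p = P_in/V_p = 2.0085×10^7/132000 = 152 A.

I_p ≈ 152 A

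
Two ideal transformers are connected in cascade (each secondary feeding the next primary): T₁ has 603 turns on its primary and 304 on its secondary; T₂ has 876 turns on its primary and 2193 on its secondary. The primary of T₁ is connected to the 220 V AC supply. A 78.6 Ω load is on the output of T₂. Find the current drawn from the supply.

After T₁: V = 220.00 × 304/603 = 110.91 V.
After T₂: V = 110.91 × 2193/876 = 277.66 V.
I_load = 277.66/78.6 = 3.5326 A, so P_out = 277.66 × 3.5326 = 980.85 W.
All ideal ⇒ P_in = P_out, so I_supply = 980.85/220 = 4.46 A.

I_supply ≈ 4.46 A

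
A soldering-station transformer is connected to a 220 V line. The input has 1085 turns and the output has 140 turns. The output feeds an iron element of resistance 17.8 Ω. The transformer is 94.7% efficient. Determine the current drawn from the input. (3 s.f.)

I_in ≈ 0.217 A

V_out = 220 × 140/1085 = 28.387 V.
I_out = V_out/R = 28.387/17.8 = 1.5948 A.
P_out = V_out I_out = 28.387 × 1.5948 = 45.271 W.
P_in = P_out/η = 45.271/0.947 = 47.805 W.
I_in = P_in/V_in = 47.805/220 = 0.217 A.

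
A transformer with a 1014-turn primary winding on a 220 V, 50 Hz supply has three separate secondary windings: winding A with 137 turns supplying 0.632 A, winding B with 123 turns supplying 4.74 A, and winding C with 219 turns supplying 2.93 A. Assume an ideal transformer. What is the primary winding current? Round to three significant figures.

I_p ≈ 1.29 A

V_A = 220 × 137/1014 = 29.724 V; V_B = 220 × 123/1014 = 26.686 V; V_C = 220 × 219/1014 = 47.515 V.
P_out = V_A I_A + V_B I_B + V_C I_C = 29.724×0.632 + 26.686×4.74 + 47.515×2.93 = 18.785 + 126.49 + 139.22 = 284.50 W.
Ideal ⇒ P_in = P_out, so I_p = P_out/V_p = 284.50/220 = 1.29 A.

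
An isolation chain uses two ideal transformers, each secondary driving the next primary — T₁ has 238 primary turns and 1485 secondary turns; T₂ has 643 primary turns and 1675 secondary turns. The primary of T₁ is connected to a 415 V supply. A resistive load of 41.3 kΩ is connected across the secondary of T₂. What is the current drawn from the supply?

After T₁: V = 415.00 × 1485/238 = 2589.4 V.
After T₂: V = 2589.4 × 1675/643 = 6745.3 V.
I_load = 6745.3/41300 = 0.16332 A, so P_out = 6745.3 × 0.16332 = 1101.7 W.
All ideal ⇒ P_in = P_out, so I_supply = 1101.7/415 = 2.65 A.

I_supply ≈ 2.65 A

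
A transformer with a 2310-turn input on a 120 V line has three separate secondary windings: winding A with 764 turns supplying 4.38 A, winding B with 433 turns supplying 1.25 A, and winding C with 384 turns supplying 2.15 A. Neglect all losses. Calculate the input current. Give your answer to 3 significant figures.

V_A = 120 × 764/2310 = 39.688 V; V_B = 120 × 433/2310 = 22.494 V; V_C = 120 × 384/2310 = 19.948 V.
P_out = V_A I_A + V_B I_B + V_C I_C = 39.688×4.38 + 22.494×1.25 + 19.948×2.15 = 173.83 + 28.117 + 42.888 = 244.84 W.
Ideal ⇒ P_in = P_out, so I_in = P_out/V_in = 244.84/120 = 2.04 A.

I_in ≈ 2.04 A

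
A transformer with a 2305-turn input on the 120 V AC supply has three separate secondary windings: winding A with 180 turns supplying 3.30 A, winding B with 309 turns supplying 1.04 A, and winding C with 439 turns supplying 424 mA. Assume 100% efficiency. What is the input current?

I_in ≈ 0.478 A

V_A = 120 × 180/2305 = 9.3709 V; V_B = 120 × 309/2305 = 16.087 V; V_C = 120 × 439/2305 = 22.855 V.
P_out = V_A I_A + V_B I_B + V_C I_C = 9.3709×3.30 + 16.087×1.04 + 22.855×0.424 = 30.924 + 16.730 + 9.6904 = 57.345 W.
Ideal ⇒ P_in = P_out, so I_in = P_out/V_in = 57.345/120 = 0.478 A.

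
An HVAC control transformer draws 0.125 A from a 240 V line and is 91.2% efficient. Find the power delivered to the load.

P_out ≈ 27.4 W

P_in = V_in I_in = 240 × 0.125 = 30.000 W.
P_out = η P_in = 0.912 × 30.000 = 27.4 W.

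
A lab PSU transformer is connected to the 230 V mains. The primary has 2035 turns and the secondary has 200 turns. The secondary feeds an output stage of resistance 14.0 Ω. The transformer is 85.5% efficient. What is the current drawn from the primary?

V_s = 230 × 200/2035 = 22.604 V.
I_s = V_s/R = 22.604/14.0 = 1.6146 A.
P_out = V_s I_s = 22.604 × 1.6146 = 36.497 W.
P_in = P_out/η = 36.497/0.855 = 42.687 W.
I_p = P_in/V_p = 42.687/230 = 0.186 A.

I_p ≈ 0.186 A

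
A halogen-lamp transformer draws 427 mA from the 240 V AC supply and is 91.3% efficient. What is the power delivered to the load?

P_out ≈ 93.6 W

P_in = V_p I_p = 240 × 0.427 = 102.48 W.
P_out = η P_in = 0.913 × 102.48 = 93.6 W.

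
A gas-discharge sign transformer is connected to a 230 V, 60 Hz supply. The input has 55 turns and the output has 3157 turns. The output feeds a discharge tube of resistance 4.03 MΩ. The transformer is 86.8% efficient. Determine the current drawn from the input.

I_in ≈ 0.217 A

V_out = 230 × 3157/55 = 13202 V.
I_out = V_out/R = 13202/(4.03×10^6) = 0.0032759 A.
P_out = V_out I_out = 13202 × 0.0032759 = 43.249 W.
P_in = P_out/η = 43.249/0.868 = 49.826 W.
I_in = P_in/V_in = 49.826/230 = 0.217 A.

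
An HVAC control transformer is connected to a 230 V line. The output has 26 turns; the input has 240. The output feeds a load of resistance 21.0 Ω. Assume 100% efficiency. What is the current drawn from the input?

V_out = V_in × N_out/N_in = 230 × 26/240 = 24.917 V.
I_out = V_out/R = 24.917/21.0 = 1.1865 A.
For an ideal transformer I_in N_in = I_out N_out, so I_in = 1.1865 × 26/240 = 0.129 A.

I_in ≈ 0.129 A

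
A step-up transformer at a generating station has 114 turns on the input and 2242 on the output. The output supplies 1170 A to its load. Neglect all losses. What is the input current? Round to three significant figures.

For an ideal transformer I_in/I_out = N_out/N_in, so I_in = 1170 × 2242/114 = 23000 A.

I_in ≈ 23000 A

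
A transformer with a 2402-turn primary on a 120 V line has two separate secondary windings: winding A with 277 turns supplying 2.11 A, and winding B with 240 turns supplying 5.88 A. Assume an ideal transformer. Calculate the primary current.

V_A = 120 × 277/2402 = 13.838 V; V_B = 120 × 240/2402 = 11.990 V.
P_out = V_A I_A + V_B I_B = 13.838×2.11 + 11.990×5.88 = 29.199 + 70.501 = 99.700 W.
Ideal ⇒ P_in = P_out, so I_p = P_out/V_p = 99.700/120 = 0.831 A.

I_p ≈ 0.831 A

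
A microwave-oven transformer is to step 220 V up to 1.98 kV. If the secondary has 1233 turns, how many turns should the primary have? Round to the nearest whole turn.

N_p/N_s = V_p/V_s, so N_p = 1233 × 220/1980 = 137.0 ≈ 137 turns.

N_p = 137 turns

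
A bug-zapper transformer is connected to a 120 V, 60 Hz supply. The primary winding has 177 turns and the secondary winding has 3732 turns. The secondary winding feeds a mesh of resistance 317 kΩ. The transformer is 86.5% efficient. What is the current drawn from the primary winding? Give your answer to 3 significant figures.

V_s = 120 × 3732/177 = 2530.2 V.
I_s = V_s/R = 2530.2/317000 = 0.0079816 A.
P_out = V_s I_s = 2530.2 × 0.0079816 = 20.195 W.
P_in = P_out/η = 20.195/0.865 = 23.347 W.
I_p = P_in/V_p = 23.347/120 = 0.195 A.

I_p ≈ 0.195 A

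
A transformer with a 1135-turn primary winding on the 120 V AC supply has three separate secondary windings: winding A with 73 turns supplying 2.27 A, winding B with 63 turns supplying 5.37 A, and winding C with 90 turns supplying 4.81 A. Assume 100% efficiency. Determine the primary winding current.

I_p ≈ 0.825 A

V_A = 120 × 73/1135 = 7.7181 V; V_B = 120 × 63/1135 = 6.6608 V; V_C = 120 × 90/1135 = 9.5154 V.
P_out = V_A I_A + V_B I_B + V_C I_C = 7.7181×2.27 + 6.6608×5.37 + 9.5154×4.81 = 17.520 + 35.768 + 45.769 = 99.058 W.
Ideal ⇒ P_in = P_out, so I_p = P_out/V_p = 99.058/120 = 0.825 A.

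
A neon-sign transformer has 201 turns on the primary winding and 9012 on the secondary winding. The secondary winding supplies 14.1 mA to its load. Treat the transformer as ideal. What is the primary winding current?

I_p ≈ 0.632 A

For an ideal transformer I_p/I_s = N_s/N_p, so I_p = 0.0141 × 9012/201 = 0.632 A.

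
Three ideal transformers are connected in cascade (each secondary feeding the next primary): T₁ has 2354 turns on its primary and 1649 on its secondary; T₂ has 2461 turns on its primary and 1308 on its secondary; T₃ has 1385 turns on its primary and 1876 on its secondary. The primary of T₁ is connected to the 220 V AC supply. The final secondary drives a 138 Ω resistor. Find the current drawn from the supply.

Secondary of T₁: V = 220.00 × 1649/2354 = 154.11 V.
Secondary of T₂: V = 154.11 × 1308/2461 = 81.909 V.
Secondary of T₃: V = 81.909 × 1876/1385 = 110.95 V.
I_load = 110.95/138 = 0.80396 A, so P_out = 110.95 × 0.80396 = 89.198 W.
All ideal ⇒ P_in = P_out, so I_supply = 89.198/220 = 0.405 A.

I_supply ≈ 0.405 A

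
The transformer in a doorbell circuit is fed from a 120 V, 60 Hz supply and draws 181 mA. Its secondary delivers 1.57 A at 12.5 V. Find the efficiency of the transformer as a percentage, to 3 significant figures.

P_in = 120 × 0.181 = 21.7200 W.
P_out = 12.5 × 1.57 = 19.6250 W.
η = P_out/P_in = 19.6250/21.7200 = 0.904.

η ≈ 90.4%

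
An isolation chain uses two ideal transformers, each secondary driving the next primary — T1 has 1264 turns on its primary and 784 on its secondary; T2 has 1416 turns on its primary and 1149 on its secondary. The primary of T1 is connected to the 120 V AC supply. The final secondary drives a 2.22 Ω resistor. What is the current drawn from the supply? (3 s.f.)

I_supply ≈ 13.7 A

Secondary of T1: V = 120.00 × 784/1264 = 74.430 V.
Secondary of T2: V = 74.430 × 1149/1416 = 60.396 V.
I_load = 60.396/2.22 = 27.205 A, so P_out = 60.396 × 27.205 = 1643.1 W.
All ideal ⇒ P_in = P_out, so I_supply = 1643.1/120 = 13.7 A.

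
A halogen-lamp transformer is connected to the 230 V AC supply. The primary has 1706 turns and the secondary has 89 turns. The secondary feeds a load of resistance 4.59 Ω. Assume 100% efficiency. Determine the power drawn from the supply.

V_s = V_p × N_s/N_p = 230 × 89/1706 = 11.999 V.
I_s = V_s/R = 11.999/4.59 = 2.6141 A.
I_p = I_s × N_s/N_p = 2.6141 × 89/1706 = 0.13638 A.
P = V_p I_p = 230 × 0.13638 = 31.4 W.

P ≈ 31.4 W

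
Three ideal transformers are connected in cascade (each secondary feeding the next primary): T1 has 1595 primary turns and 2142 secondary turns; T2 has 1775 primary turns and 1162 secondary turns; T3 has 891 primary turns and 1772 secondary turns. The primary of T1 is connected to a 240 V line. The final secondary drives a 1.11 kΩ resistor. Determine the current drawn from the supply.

I_supply ≈ 0.661 A

After T1: V = 240.00 × 2142/1595 = 322.31 V.
After T2: V = 322.31 × 1162/1775 = 211.00 V.
After T3: V = 211.00 × 1772/891 = 419.63 V.
I_load = 419.63/1110 = 0.37804 A, so P_out = 419.63 × 0.37804 = 158.64 W.
All ideal ⇒ P_in = P_out, so I_supply = 158.64/240 = 0.661 A.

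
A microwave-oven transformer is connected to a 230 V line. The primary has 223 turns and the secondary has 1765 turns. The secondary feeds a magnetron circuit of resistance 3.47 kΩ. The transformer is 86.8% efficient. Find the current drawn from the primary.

I_p ≈ 4.78 A

V_s = 230 × 1765/223 = 1820.4 V.
I_s = V_s/R = 1820.4/3470 = 0.52461 A.
P_out = V_s I_s = 1820.4 × 0.52461 = 955.01 W.
P_in = P_out/η = 955.01/0.868 = 1100.2 W.
I_p = P_in/V_p = 1100.2/230 = 4.78 A.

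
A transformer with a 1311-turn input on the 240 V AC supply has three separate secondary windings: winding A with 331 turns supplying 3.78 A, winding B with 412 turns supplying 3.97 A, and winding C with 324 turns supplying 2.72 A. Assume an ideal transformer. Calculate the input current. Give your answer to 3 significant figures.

V_A = 240 × 331/1311 = 60.595 V; V_B = 240 × 412/1311 = 75.423 V; V_C = 240 × 324/1311 = 59.314 V.
P_out = V_A I_A + V_B I_B + V_C I_C = 60.595×3.78 + 75.423×3.97 + 59.314×2.72 = 229.05 + 299.43 + 161.33 = 689.81 W.
Ideal ⇒ P_in = P_out, so I_in = P_out/V_in = 689.81/240 = 2.87 A.

I_in ≈ 2.87 A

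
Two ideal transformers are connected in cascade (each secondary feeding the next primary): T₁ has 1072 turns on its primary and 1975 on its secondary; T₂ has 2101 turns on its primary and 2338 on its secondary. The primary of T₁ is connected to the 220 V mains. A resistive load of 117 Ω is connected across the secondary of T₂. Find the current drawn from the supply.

I_supply ≈ 7.90 A

After T₁: V = 220.00 × 1975/1072 = 405.32 V.
After T₂: V = 405.32 × 2338/2101 = 451.04 V.
I_load = 451.04/117 = 3.8550 A, so P_out = 451.04 × 3.8550 = 1738.8 W.
All ideal ⇒ P_in = P_out, so I_supply = 1738.8/220 = 7.90 A.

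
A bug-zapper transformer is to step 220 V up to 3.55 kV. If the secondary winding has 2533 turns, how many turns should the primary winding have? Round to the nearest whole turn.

N_p/N_s = V_p/V_s, so N_p = 2533 × 220/3550 = 157.0 ≈ 157 turns.

N_p = 157 turns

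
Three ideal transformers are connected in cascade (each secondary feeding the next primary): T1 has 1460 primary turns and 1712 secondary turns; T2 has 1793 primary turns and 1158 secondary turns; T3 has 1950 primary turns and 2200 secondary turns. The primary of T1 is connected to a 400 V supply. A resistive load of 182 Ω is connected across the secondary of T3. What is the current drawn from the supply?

I_supply ≈ 1.60 A

After T1: V = 400.00 × 1712/1460 = 469.04 V.
After T2: V = 469.04 × 1158/1793 = 302.93 V.
After T3: V = 302.93 × 2200/1950 = 341.76 V.
I_load = 341.76/182 = 1.8778 A, so P_out = 341.76 × 1.8778 = 641.78 W.
All ideal ⇒ P_in = P_out, so I_supply = 641.78/400 = 1.60 A.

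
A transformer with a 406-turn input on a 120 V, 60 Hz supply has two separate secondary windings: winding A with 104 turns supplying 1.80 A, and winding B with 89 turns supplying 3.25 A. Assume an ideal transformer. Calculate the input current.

I_in ≈ 1.17 A

V_A = 120 × 104/406 = 30.739 V; V_B = 120 × 89/406 = 26.305 V.
P_out = V_A I_A + V_B I_B = 30.739×1.80 + 26.305×3.25 = 55.330 + 85.493 = 140.82 W.
Ideal ⇒ P_in = P_out, so I_in = P_out/V_in = 140.82/120 = 1.17 A.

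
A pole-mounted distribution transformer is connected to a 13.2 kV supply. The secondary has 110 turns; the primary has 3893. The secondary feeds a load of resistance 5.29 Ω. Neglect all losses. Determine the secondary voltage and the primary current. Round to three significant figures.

V_s ≈ 373 V, I_p ≈ 1.99 A

V_s = V_p × N_s/N_p = 13200 × 110/3893 = 372.98 V.
I_s = V_s/R = 372.98/5.29 = 70.506 A.
I_p = I_s × N_s/N_p = 70.506 × 110/3893 = 1.99 A.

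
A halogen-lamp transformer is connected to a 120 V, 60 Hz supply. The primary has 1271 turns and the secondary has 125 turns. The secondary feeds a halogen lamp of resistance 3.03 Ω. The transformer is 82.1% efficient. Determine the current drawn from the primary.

V_s = 120 × 125/1271 = 11.802 V.
I_s = V_s/R = 11.802/3.03 = 3.8950 A.
P_out = V_s I_s = 11.802 × 3.8950 = 45.967 W.
P_in = P_out/η = 45.967/0.821 = 55.989 W.
I_p = P_in/V_p = 55.989/120 = 0.467 A.

I_p ≈ 0.467 A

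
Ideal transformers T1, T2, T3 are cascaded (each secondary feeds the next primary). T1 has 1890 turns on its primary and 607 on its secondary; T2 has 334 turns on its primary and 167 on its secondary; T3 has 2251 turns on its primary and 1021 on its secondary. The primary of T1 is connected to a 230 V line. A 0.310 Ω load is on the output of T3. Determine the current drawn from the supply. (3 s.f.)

I_supply ≈ 3.94 A

Secondary of T1: V = 230.00 × 607/1890 = 73.868 V.
Secondary of T2: V = 73.868 × 167/334 = 36.934 V.
Secondary of T3: V = 36.934 × 1021/2251 = 16.752 V.
I_load = 16.752/0.310 = 54.040 A, so P_out = 16.752 × 54.040 = 905.29 W.
All ideal ⇒ P_in = P_out, so I_supply = 905.29/230 = 3.94 A.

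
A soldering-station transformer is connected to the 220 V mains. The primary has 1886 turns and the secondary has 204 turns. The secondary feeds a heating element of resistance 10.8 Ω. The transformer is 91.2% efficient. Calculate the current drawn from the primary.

I_p ≈ 0.261 A

V_s = 220 × 204/1886 = 23.796 V.
I_s = V_s/R = 23.796/10.8 = 2.2034 A.
P_out = V_s I_s = 23.796 × 2.2034 = 52.432 W.
P_in = P_out/η = 52.432/0.912 = 57.492 W.
I_p = P_in/V_p = 57.492/220 = 0.261 A.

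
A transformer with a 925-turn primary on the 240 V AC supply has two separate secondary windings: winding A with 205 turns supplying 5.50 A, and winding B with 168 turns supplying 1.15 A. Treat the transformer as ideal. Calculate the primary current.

I_p ≈ 1.43 A

V_A = 240 × 205/925 = 53.189 V; V_B = 240 × 168/925 = 43.589 V.
P_out = V_A I_A + V_B I_B = 53.189×5.50 + 43.589×1.15 = 292.54 + 50.128 = 342.67 W.
Ideal ⇒ P_in = P_out, so I_p = P_out/V_p = 342.67/240 = 1.43 A.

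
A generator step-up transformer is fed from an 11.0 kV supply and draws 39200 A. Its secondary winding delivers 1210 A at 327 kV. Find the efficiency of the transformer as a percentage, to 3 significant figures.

η ≈ 91.8%

P_in = 11000 × 39200 = 4.31200×10^8 W.
P_out = 327000 × 1210 = 3.95670×10^8 W.
η = P_out/P_in = 3.95670×10^8/(4.31200×10^8) = 0.918.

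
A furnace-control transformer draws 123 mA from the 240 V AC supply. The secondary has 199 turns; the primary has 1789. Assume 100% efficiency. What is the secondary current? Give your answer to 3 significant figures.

I_s/I_p = N_p/N_s, so I_s = 0.123 × 1789/199 = 1.11 A.

I_s ≈ 1.11 A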